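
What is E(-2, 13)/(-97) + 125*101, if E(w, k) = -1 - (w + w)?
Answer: 1224622/97 ≈ 12625.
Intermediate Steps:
E(w, k) = -1 - 2*w
E(-2, 13)/(-97) + 125*101 = (-1 - 2*(-2))/(-97) + 125*101 = (-1 + 4)*(-1/97) + 12625 = 3*(-1/97) + 12625 = -3/97 + 12625 = 1224622/97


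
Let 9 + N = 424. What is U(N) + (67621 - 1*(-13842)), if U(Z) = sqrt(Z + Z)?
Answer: 81463 + sqrt(830) ≈ 81492.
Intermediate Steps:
N = 415 (N = -9 + 424 = 415)
U(Z) = sqrt(2)*sqrt(Z) (U(Z) = sqrt(2*Z) = sqrt(2)*sqrt(Z))
U(N) + (67621 - 1*(-13842)) = sqrt(2)*sqrt(415) + (67621 - 1*(-13842)) = sqrt(830) + (67621 + 13842) = sqrt(830) + 81463 = 81463 + sqrt(830)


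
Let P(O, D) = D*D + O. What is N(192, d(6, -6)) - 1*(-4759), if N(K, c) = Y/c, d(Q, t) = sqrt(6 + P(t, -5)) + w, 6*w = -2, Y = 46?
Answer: 33382/7 ≈ 4768.9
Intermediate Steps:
P(O, D) = O + D**2 (P(O, D) = D**2 + O = O + D**2)
w = -1/3 (w = (1/6)*(-2) = -1/3 ≈ -0.33333)
d(Q, t) = -1/3 + sqrt(31 + t) (d(Q, t) = sqrt(6 + (t + (-5)**2)) - 1/3 = sqrt(6 + (t + 25)) - 1/3 = sqrt(6 + (25 + t)) - 1/3 = sqrt(31 + t) - 1/3 = -1/3 + sqrt(31 + t))
N(K, c) = 46/c
N(192, d(6, -6)) - 1*(-4759) = 46/(-1/3 + sqrt(31 - 6)) - 1*(-4759) = 46/(-1/3 + sqrt(25)) + 4759 = 46/(-1/3 + 5) + 4759 = 46/(14/3) + 4759 = 46*(3/14) + 4759 = 69/7 + 4759 = 33382/7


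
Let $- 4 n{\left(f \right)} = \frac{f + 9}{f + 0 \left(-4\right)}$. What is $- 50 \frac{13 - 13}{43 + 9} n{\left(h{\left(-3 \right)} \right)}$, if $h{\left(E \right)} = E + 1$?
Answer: $0$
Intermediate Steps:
$h{\left(E \right)} = 1 + E$
$n{\left(f \right)} = - \frac{9 + f}{4 f}$ ($n{\left(f \right)} = - \frac{\left(f + 9\right) \frac{1}{f + 0 \left(-4\right)}}{4} = - \frac{\left(9 + f\right) \frac{1}{f + 0}}{4} = - \frac{\left(9 + f\right) \frac{1}{f}}{4} = - \frac{\frac{1}{f} \left(9 + f\right)}{4} = - \frac{9 + f}{4 f}$)
$- 50 \frac{13 - 13}{43 + 9} n{\left(h{\left(-3 \right)} \right)} = - 50 \frac{13 - 13}{43 + 9} \frac{-9 - \left(1 - 3\right)}{4 \left(1 - 3\right)} = - 50 \cdot \frac{0}{52} \frac{-9 - -2}{4 \left(-2\right)} = - 50 \cdot 0 \cdot \frac{1}{52} \cdot \frac{1}{4} \left(- \frac{1}{2}\right) \left(-9 + 2\right) = \left(-50\right) 0 \cdot \frac{1}{4} \left(- \frac{1}{2}\right) \left(-7\right) = 0 \cdot \frac{7}{8} = 0$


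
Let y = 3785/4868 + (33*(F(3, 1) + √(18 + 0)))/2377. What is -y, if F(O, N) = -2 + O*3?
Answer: -10121453/11571236 - 99*√2/2377 ≈ -0.93361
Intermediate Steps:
F(O, N) = -2 + 3*O
y = 10121453/11571236 + 99*√2/2377 (y = 3785/4868 + (33*((-2 + 3*3) + √(18 + 0)))/2377 = 3785*(1/4868) + (33*((-2 + 9) + √18))*(1/2377) = 3785/4868 + (33*(7 + 3*√2))*(1/2377) = 3785/4868 + (231 + 99*√2)*(1/2377) = 3785/4868 + (231/2377 + 99*√2/2377) = 10121453/11571236 + 99*√2/2377 ≈ 0.93361)
-y = -(10121453/11571236 + 99*√2/2377) = -10121453/11571236 - 99*√2/2377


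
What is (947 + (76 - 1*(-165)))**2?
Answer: 1411344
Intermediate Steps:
(947 + (76 - 1*(-165)))**2 = (947 + (76 + 165))**2 = (947 + 241)**2 = 1188**2 = 1411344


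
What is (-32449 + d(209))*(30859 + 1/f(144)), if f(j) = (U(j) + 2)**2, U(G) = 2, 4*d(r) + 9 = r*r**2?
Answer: 1110867494345/16 ≈ 6.9429e+10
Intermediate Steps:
d(r) = -9/4 + r**3/4 (d(r) = -9/4 + (r*r**2)/4 = -9/4 + r**3/4)
f(j) = 16 (f(j) = (2 + 2)**2 = 4**2 = 16)
(-32449 + d(209))*(30859 + 1/f(144)) = (-32449 + (-9/4 + (1/4)*209**3))*(30859 + 1/16) = (-32449 + (-9/4 + (1/4)*9129329))*(30859 + 1/16) = (-32449 + (-9/4 + 9129329/4))*(493745/16) = (-32449 + 2282330)*(493745/16) = 2249881*(493745/16) = 1110867494345/16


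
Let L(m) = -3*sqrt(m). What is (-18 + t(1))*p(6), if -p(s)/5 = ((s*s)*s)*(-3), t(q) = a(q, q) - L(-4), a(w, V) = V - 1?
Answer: -58320 + 19440*I ≈ -58320.0 + 19440.0*I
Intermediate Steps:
a(w, V) = -1 + V
t(q) = -1 + q + 6*I (t(q) = (-1 + q) - (-3)*sqrt(-4) = (-1 + q) - (-3)*2*I = (-1 + q) - (-6)*I = (-1 + q) + 6*I = -1 + q + 6*I)
p(s) = 15*s**3 (p(s) = -5*(s*s)*s*(-3) = -5*s**2*s*(-3) = -5*s**3*(-3) = -(-15)*s**3 = 15*s**3)
(-18 + t(1))*p(6) = (-18 + (-1 + 1 + 6*I))*(15*6**3) = (-18 + 6*I)*(15*216) = (-18 + 6*I)*3240 = -58320 + 19440*I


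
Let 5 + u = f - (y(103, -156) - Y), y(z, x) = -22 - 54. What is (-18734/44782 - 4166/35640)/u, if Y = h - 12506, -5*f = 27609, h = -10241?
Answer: 213560393/11251137067236 ≈ 1.8981e-5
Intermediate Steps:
y(z, x) = -76
f = -27609/5 (f = -⅕*27609 = -27609/5 ≈ -5521.8)
Y = -22747 (Y = -10241 - 12506 = -22747)
u = -140989/5 (u = -5 + (-27609/5 - (-76 - 1*(-22747))) = -5 + (-27609/5 - (-76 + 22747)) = -5 + (-27609/5 - 1*22671) = -5 + (-27609/5 - 22671) = -5 - 140964/5 = -140989/5 ≈ -28198.)
(-18734/44782 - 4166/35640)/u = (-18734/44782 - 4166/35640)/(-140989/5) = (-18734*1/44782 - 4166*1/35640)*(-5/140989) = (-9367/22391 - 2083/17820)*(-5/140989) = -213560393/399007620*(-5/140989) = 213560393/11251137067236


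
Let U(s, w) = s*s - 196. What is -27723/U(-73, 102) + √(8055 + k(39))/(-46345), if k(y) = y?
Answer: -9241/1711 - √8094/46345 ≈ -5.4029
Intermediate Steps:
U(s, w) = -196 + s² (U(s, w) = s² - 196 = -196 + s²)
-27723/U(-73, 102) + √(8055 + k(39))/(-46345) = -27723/(-196 + (-73)²) + √(8055 + 39)/(-46345) = -27723/(-196 + 5329) + √8094*(-1/46345) = -27723/5133 - √8094/46345 = -27723*1/5133 - √8094/46345 = -9241/1711 - √8094/46345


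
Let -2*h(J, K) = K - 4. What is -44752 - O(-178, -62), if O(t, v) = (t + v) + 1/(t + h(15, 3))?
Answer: -15801758/355 ≈ -44512.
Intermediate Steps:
h(J, K) = 2 - K/2 (h(J, K) = -(K - 4)/2 = -(-4 + K)/2 = 2 - K/2)
O(t, v) = t + v + 1/(½ + t) (O(t, v) = (t + v) + 1/(t + (2 - ½*3)) = (t + v) + 1/(t + (2 - 3/2)) = (t + v) + 1/(t + ½) = (t + v) + 1/(½ + t) = t + v + 1/(½ + t))
-44752 - O(-178, -62) = -44752 - (2 - 178 - 62 + 2*(-178)² + 2*(-178)*(-62))/(1 + 2*(-178)) = -44752 - (2 - 178 - 62 + 2*31684 + 22072)/(1 - 356) = -44752 - (2 - 178 - 62 + 63368 + 22072)/(-355) = -44752 - (-1)*85202/355 = -44752 - 1*(-85202/355) = -44752 + 85202/355 = -15801758/355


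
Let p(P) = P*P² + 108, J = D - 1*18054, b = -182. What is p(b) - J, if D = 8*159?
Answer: -6011678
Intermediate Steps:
D = 1272
J = -16782 (J = 1272 - 1*18054 = 1272 - 18054 = -16782)
p(P) = 108 + P³ (p(P) = P³ + 108 = 108 + P³)
p(b) - J = (108 + (-182)³) - 1*(-16782) = (108 - 6028568) + 16782 = -6028460 + 16782 = -6011678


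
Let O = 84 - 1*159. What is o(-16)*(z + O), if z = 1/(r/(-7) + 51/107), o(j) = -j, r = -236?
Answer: -30718816/25609 ≈ -1199.5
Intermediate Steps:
O = -75 (O = 84 - 159 = -75)
z = 749/25609 (z = 1/(-236/(-7) + 51/107) = 1/(-236*(-⅐) + 51*(1/107)) = 1/(236/7 + 51/107) = 1/(25609/749) = 749/25609 ≈ 0.029248)
o(-16)*(z + O) = (-1*(-16))*(749/25609 - 75) = 16*(-1919926/25609) = -30718816/25609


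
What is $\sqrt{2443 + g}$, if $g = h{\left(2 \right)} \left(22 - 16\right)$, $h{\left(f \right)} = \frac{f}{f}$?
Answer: $\sqrt{2449} \approx 49.487$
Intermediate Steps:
$h{\left(f \right)} = 1$
$g = 6$ ($g = 1 \left(22 - 16\right) = 1 \cdot 6 = 6$)
$\sqrt{2443 + g} = \sqrt{2443 + 6} = \sqrt{2449}$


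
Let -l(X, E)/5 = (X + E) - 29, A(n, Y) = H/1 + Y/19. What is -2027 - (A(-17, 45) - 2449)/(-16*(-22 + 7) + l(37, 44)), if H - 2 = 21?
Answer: -816309/380 ≈ -2148.2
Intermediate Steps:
H = 23 (H = 2 + 21 = 23)
A(n, Y) = 23 + Y/19 (A(n, Y) = 23/1 + Y/19 = 23*1 + Y*(1/19) = 23 + Y/19)
l(X, E) = 145 - 5*E - 5*X (l(X, E) = -5*((X + E) - 29) = -5*((E + X) - 29) = -5*(-29 + E + X) = 145 - 5*E - 5*X)
-2027 - (A(-17, 45) - 2449)/(-16*(-22 + 7) + l(37, 44)) = -2027 - ((23 + (1/19)*45) - 2449)/(-16*(-22 + 7) + (145 - 5*44 - 5*37)) = -2027 - ((23 + 45/19) - 2449)/(-16*(-15) + (145 - 220 - 185)) = -2027 - (482/19 - 2449)/(240 - 260) = -2027 - (-46049)/(19*(-20)) = -2027 - (-46049)*(-1)/(19*20) = -2027 - 1*46049/380 = -2027 - 46049/380 = -816309/380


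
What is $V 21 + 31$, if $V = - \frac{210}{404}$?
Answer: $\frac{4057}{202} \approx 20.084$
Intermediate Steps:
$V = - \frac{105}{202}$ ($V = \left(-210\right) \frac{1}{404} = - \frac{105}{202} \approx -0.5198$)
$V 21 + 31 = \left(- \frac{105}{202}\right) 21 + 31 = - \frac{2205}{202} + 31 = \frac{4057}{202}$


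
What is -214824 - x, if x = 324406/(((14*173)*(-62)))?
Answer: -16129253365/75082 ≈ -2.1482e+5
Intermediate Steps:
x = -162203/75082 (x = 324406/((2422*(-62))) = 324406/(-150164) = 324406*(-1/150164) = -162203/75082 ≈ -2.1603)
-214824 - x = -214824 - 1*(-162203/75082) = -214824 + 162203/75082 = -16129253365/75082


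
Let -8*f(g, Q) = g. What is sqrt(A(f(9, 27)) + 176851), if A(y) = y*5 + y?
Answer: sqrt(707377)/2 ≈ 420.53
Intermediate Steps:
f(g, Q) = -g/8
A(y) = 6*y (A(y) = 5*y + y = 6*y)
sqrt(A(f(9, 27)) + 176851) = sqrt(6*(-1/8*9) + 176851) = sqrt(6*(-9/8) + 176851) = sqrt(-27/4 + 176851) = sqrt(707377/4) = sqrt(707377)/2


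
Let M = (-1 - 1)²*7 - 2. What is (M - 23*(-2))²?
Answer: 5184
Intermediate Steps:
M = 26 (M = (-2)²*7 - 2 = 4*7 - 2 = 28 - 2 = 26)
(M - 23*(-2))² = (26 - 23*(-2))² = (26 + 46)² = 72² = 5184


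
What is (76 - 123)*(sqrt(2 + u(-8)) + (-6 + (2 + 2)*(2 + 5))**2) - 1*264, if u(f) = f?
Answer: -23012 - 47*I*sqrt(6) ≈ -23012.0 - 115.13*I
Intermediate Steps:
(76 - 123)*(sqrt(2 + u(-8)) + (-6 + (2 + 2)*(2 + 5))**2) - 1*264 = (76 - 123)*(sqrt(2 - 8) + (-6 + (2 + 2)*(2 + 5))**2) - 1*264 = -47*(sqrt(-6) + (-6 + 4*7)**2) - 264 = -47*(I*sqrt(6) + (-6 + 28)**2) - 264 = -47*(I*sqrt(6) + 22**2) - 264 = -47*(I*sqrt(6) + 484) - 264 = -47*(484 + I*sqrt(6)) - 264 = (-22748 - 47*I*sqrt(6)) - 264 = -23012 - 47*I*sqrt(6)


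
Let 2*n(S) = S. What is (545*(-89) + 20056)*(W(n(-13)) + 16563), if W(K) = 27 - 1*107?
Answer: -468924867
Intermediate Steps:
n(S) = S/2
W(K) = -80 (W(K) = 27 - 107 = -80)
(545*(-89) + 20056)*(W(n(-13)) + 16563) = (545*(-89) + 20056)*(-80 + 16563) = (-48505 + 20056)*16483 = -28449*16483 = -468924867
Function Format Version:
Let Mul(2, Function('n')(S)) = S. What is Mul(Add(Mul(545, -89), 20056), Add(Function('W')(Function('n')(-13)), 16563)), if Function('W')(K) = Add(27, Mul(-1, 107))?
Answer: -468924867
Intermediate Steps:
Function('n')(S) = Mul(Rational(1, 2), S)
Function('W')(K) = -80 (Function('W')(K) = Add(27, -107) = -80)
Mul(Add(Mul(545, -89), 20056), Add(Function('W')(Function('n')(-13)), 16563)) = Mul(Add(Mul(545, -89), 20056), Add(-80, 16563)) = Mul(Add(-48505, 20056), 16483) = Mul(-28449, 16483) = -468924867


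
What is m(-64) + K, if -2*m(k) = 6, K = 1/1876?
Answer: -5627/1876 ≈ -2.9995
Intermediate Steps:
K = 1/1876 ≈ 0.00053305
m(k) = -3 (m(k) = -1/2*6 = -3)
m(-64) + K = -3 + 1/1876 = -5627/1876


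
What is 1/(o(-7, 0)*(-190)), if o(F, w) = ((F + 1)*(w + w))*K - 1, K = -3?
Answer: 1/190 ≈ 0.0052632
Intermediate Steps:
o(F, w) = -1 - 6*w*(1 + F) (o(F, w) = ((F + 1)*(w + w))*(-3) - 1 = ((1 + F)*(2*w))*(-3) - 1 = (2*w*(1 + F))*(-3) - 1 = -6*w*(1 + F) - 1 = -1 - 6*w*(1 + F))
1/(o(-7, 0)*(-190)) = 1/((-1 - 6*0 - 6*(-7)*0)*(-190)) = 1/((-1 + 0 + 0)*(-190)) = 1/(-1*(-190)) = 1/190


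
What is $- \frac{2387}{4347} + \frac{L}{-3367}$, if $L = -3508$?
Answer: $\frac{1030321}{2090907} \approx 0.49276$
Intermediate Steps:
$- \frac{2387}{4347} + \frac{L}{-3367} = - \frac{2387}{4347} - \frac{3508}{-3367} = \left(-2387\right) \frac{1}{4347} - - \frac{3508}{3367} = - \frac{341}{621} + \frac{3508}{3367} = \frac{1030321}{2090907}$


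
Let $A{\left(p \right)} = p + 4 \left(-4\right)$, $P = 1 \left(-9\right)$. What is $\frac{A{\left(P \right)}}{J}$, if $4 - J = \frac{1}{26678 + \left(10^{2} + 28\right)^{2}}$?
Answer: $- \frac{1076550}{172247} \approx -6.25$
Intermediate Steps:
$P = -9$
$A{\left(p \right)} = -16 + p$ ($A{\left(p \right)} = p - 16 = -16 + p$)
$J = \frac{172247}{43062}$ ($J = 4 - \frac{1}{26678 + \left(10^{2} + 28\right)^{2}} = 4 - \frac{1}{26678 + \left(100 + 28\right)^{2}} = 4 - \frac{1}{26678 + 128^{2}} = 4 - \frac{1}{26678 + 16384} = 4 - \frac{1}{43062} = \frac{172247}{43062} \approx 4.0$)
$\frac{A{\left(P \right)}}{J} = \frac{-16 - 9}{\frac{172247}{43062}} = \left(-25\right) \frac{43062}{172247} = - \frac{1076550}{172247}$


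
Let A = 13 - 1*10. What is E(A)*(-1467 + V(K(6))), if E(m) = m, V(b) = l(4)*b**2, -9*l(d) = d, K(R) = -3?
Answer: -4413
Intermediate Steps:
A = 3 (A = 13 - 10 = 3)
l(d) = -d/9
V(b) = -4*b**2/9 (V(b) = (-1/9*4)*b**2 = -4*b**2/9)
E(A)*(-1467 + V(K(6))) = 3*(-1467 - 4/9*(-3)**2) = 3*(-1467 - 4/9*9) = 3*(-1467 - 4) = 3*(-1471) = -4413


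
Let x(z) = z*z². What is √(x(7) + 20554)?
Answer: √20897 ≈ 144.56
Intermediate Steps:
x(z) = z³
√(x(7) + 20554) = √(7³ + 20554) = √(343 + 20554) = √20897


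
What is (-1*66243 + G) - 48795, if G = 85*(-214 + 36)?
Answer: -130168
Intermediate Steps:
G = -15130 (G = 85*(-178) = -15130)
(-1*66243 + G) - 48795 = (-1*66243 - 15130) - 48795 = (-66243 - 15130) - 48795 = -81373 - 48795 = -130168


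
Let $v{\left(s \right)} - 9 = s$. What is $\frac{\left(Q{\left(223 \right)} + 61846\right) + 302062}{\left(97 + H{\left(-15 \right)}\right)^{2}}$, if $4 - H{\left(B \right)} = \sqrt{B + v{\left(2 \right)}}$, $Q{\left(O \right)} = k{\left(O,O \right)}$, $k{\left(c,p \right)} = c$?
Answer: $\frac{3713043807}{104142025} + \frac{147108924 i}{104142025} \approx 35.654 + 1.4126 i$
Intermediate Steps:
$Q{\left(O \right)} = O$
$v{\left(s \right)} = 9 + s$
$H{\left(B \right)} = 4 - \sqrt{11 + B}$ ($H{\left(B \right)} = 4 - \sqrt{B + \left(9 + 2\right)} = 4 - \sqrt{B + 11} = 4 - \sqrt{11 + B}$)
$\frac{\left(Q{\left(223 \right)} + 61846\right) + 302062}{\left(97 + H{\left(-15 \right)}\right)^{2}} = \frac{\left(223 + 61846\right) + 302062}{\left(97 + \left(4 - \sqrt{11 - 15}\right)\right)^{2}} = \frac{62069 + 302062}{\left(97 + \left(4 - \sqrt{-4}\right)\right)^{2}} = \frac{364131}{\left(97 + \left(4 - 2 i\right)\right)^{2}} = \frac{364131}{\left(101 - 2 i\right)^{2}}$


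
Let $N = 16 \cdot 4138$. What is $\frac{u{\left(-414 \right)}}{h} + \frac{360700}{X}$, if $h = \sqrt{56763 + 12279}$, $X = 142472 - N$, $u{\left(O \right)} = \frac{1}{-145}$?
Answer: $\frac{90175}{19066} - \frac{\sqrt{69042}}{10011090} \approx 4.7296$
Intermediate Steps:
$N = 66208$
$u{\left(O \right)} = - \frac{1}{145}$
$X = 76264$ ($X = 142472 - 66208 = 76264$)
$h = \sqrt{69042} \approx 262.76$
$\frac{u{\left(-414 \right)}}{h} + \frac{360700}{X} = - \frac{1}{145 \sqrt{69042}} + \frac{360700}{76264} = - \frac{\frac{1}{69042} \sqrt{69042}}{145} + 360700 \cdot \frac{1}{76264} = - \frac{\sqrt{69042}}{10011090} + \frac{90175}{19066} = \frac{90175}{19066} - \frac{\sqrt{69042}}{10011090}$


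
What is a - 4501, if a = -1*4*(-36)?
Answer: -4357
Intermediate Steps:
a = 144 (a = -4*(-36) = 144)
a - 4501 = 144 - 4501 = -4357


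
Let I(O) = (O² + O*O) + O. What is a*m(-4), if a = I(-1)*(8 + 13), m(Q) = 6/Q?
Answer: -63/2 ≈ -31.500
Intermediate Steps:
I(O) = O + 2*O² (I(O) = (O² + O²) + O = 2*O² + O = O + 2*O²)
a = 21 (a = (-(1 + 2*(-1)))*(8 + 13) = -(1 - 2)*21 = -1*(-1)*21 = 1*21 = 21)
a*m(-4) = 21*(6/(-4)) = 21*(6*(-¼)) = 21*(-3/2) = -63/2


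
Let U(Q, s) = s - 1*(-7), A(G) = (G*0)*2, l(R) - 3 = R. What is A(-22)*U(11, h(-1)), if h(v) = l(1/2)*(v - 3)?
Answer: 0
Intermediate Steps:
l(R) = 3 + R
A(G) = 0 (A(G) = 0*2 = 0)
h(v) = -21/2 + 7*v/2 (h(v) = (3 + 1/2)*(v - 3) = (3 + ½)*(-3 + v) = 7*(-3 + v)/2 = -21/2 + 7*v/2)
U(Q, s) = 7 + s (U(Q, s) = s + 7 = 7 + s)
A(-22)*U(11, h(-1)) = 0*(7 + (-21/2 + (7/2)*(-1))) = 0*(7 + (-21/2 - 7/2)) = 0*(7 - 14) = 0*(-7) = 0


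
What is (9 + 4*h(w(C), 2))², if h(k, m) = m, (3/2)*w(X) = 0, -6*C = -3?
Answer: 289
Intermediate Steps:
C = ½ (C = -⅙*(-3) = ½ ≈ 0.50000)
w(X) = 0 (w(X) = (⅔)*0 = 0)
(9 + 4*h(w(C), 2))² = (9 + 4*2)² = (9 + 8)² = 17² = 289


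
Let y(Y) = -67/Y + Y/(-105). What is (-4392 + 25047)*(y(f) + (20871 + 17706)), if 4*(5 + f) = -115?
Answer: 22311956187/28 ≈ 7.9686e+8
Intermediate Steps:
f = -135/4 (f = -5 + (¼)*(-115) = -5 - 115/4 = -135/4 ≈ -33.750)
y(Y) = -67/Y - Y/105 (y(Y) = -67/Y + Y*(-1/105) = -67/Y - Y/105)
(-4392 + 25047)*(y(f) + (20871 + 17706)) = (-4392 + 25047)*((-67/(-135/4) - 1/105*(-135/4)) + (20871 + 17706)) = 20655*((-67*(-4/135) + 9/28) + 38577) = 20655*((268/135 + 9/28) + 38577) = 20655*(8719/3780 + 38577) = 20655*(145829779/3780) = 22311956187/28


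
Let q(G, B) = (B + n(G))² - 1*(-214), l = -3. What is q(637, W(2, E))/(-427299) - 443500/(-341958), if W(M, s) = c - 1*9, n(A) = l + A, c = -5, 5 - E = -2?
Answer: 3221404016/8117683969 ≈ 0.39684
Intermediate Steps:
E = 7 (E = 5 - 1*(-2) = 5 + 2 = 7)
n(A) = -3 + A
W(M, s) = -14 (W(M, s) = -5 - 1*9 = -5 - 9 = -14)
q(G, B) = 214 + (-3 + B + G)² (q(G, B) = (B + (-3 + G))² - 1*(-214) = (-3 + B + G)² + 214 = 214 + (-3 + B + G)²)
q(637, W(2, E))/(-427299) - 443500/(-341958) = (214 + (-3 - 14 + 637)²)/(-427299) - 443500/(-341958) = (214 + 620²)*(-1/427299) - 443500*(-1/341958) = (214 + 384400)*(-1/427299) + 221750/170979 = 384614*(-1/427299) + 221750/170979 = -384614/427299 + 221750/170979 = 3221404016/8117683969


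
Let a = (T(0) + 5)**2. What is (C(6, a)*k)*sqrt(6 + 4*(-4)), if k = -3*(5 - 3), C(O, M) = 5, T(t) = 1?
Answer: -30*I*sqrt(10) ≈ -94.868*I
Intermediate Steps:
a = 36 (a = (1 + 5)**2 = 6**2 = 36)
k = -6 (k = -3*2 = -6)
(C(6, a)*k)*sqrt(6 + 4*(-4)) = (5*(-6))*sqrt(6 + 4*(-4)) = -30*sqrt(6 - 16) = -30*I*sqrt(10)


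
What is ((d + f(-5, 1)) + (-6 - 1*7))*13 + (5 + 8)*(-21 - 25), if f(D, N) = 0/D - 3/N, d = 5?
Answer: -741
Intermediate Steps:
f(D, N) = -3/N (f(D, N) = 0 - 3/N = -3/N)
((d + f(-5, 1)) + (-6 - 1*7))*13 + (5 + 8)*(-21 - 25) = ((5 - 3/1) + (-6 - 1*7))*13 + (5 + 8)*(-21 - 25) = ((5 - 3*1) + (-6 - 7))*13 + 13*(-46) = ((5 - 3) - 13)*13 - 598 = (2 - 13)*13 - 598 = -11*13 - 598 = -143 - 598 = -741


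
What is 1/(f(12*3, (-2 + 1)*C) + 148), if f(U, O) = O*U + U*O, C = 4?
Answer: -1/140 ≈ -0.0071429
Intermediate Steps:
f(U, O) = 2*O*U (f(U, O) = O*U + O*U = 2*O*U)
1/(f(12*3, (-2 + 1)*C) + 148) = 1/(2*((-2 + 1)*4)*(12*3) + 148) = 1/(2*(-1*4)*36 + 148) = 1/(2*(-4)*36 + 148) = 1/(-288 + 148) = 1/(-140) = -1/140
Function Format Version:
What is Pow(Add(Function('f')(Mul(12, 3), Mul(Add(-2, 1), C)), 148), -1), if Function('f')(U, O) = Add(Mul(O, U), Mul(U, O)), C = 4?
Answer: Rational(-1, 140) ≈ -0.0071429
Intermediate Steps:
Function('f')(U, O) = Mul(2, O, U) (Function('f')(U, O) = Add(Mul(O, U), Mul(O, U)) = Mul(2, O, U))
Pow(Add(Function('f')(Mul(12, 3), Mul(Add(-2, 1), C)), 148), -1) = Pow(Add(Mul(2, Mul(Add(-2, 1), 4), Mul(12, 3)), 148), -1) = Pow(Add(Mul(2, Mul(-1, 4), 36), 148), -1) = Pow(Add(Mul(2, -4, 36), 148), -1) = Pow(Add(-288, 148), -1) = Pow(-140, -1) = Rational(-1, 140)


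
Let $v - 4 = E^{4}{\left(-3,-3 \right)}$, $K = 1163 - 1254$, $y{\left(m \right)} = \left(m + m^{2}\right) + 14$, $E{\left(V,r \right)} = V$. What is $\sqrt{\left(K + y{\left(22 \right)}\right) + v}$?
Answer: $\sqrt{514} \approx 22.672$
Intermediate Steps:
$y{\left(m \right)} = 14 + m + m^{2}$
$K = -91$ ($K = 1163 - 1254 = -91$)
$v = 85$ ($v = 4 + \left(-3\right)^{4} = 4 + 81 = 85$)
$\sqrt{\left(K + y{\left(22 \right)}\right) + v} = \sqrt{\left(-91 + \left(14 + 22 + 22^{2}\right)\right) + 85} = \sqrt{\left(-91 + \left(14 + 22 + 484\right)\right) + 85} = \sqrt{\left(-91 + 520\right) + 85} = \sqrt{429 + 85} = \sqrt{514}$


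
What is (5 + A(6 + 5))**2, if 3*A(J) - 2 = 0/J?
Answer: 289/9 ≈ 32.111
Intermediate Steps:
A(J) = 2/3 (A(J) = 2/3 + (0/J)/3 = 2/3 + (1/3)*0 = 2/3 + 0 = 2/3)
(5 + A(6 + 5))**2 = (5 + 2/3)**2 = (17/3)**2 = 289/9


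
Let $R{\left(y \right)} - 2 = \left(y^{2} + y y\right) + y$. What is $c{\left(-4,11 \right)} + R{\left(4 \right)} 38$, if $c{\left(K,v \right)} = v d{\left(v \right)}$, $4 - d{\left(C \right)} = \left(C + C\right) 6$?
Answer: $36$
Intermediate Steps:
$R{\left(y \right)} = 2 + y + 2 y^{2}$ ($R{\left(y \right)} = 2 + \left(\left(y^{2} + y y\right) + y\right) = 2 + \left(\left(y^{2} + y^{2}\right) + y\right) = 2 + \left(2 y^{2} + y\right) = 2 + \left(y + 2 y^{2}\right) = 2 + y + 2 y^{2}$)
$d{\left(C \right)} = 4 - 12 C$ ($d{\left(C \right)} = 4 - \left(C + C\right) 6 = 4 - 2 C 6 = 4 - 12 C$)
$c{\left(K,v \right)} = v \left(4 - 12 v\right)$
$c{\left(-4,11 \right)} + R{\left(4 \right)} 38 = 4 \cdot 11 \left(1 - 33\right) + \left(2 + 4 + 2 \cdot 4^{2}\right) 38 = 4 \cdot 11 \left(1 - 33\right) + \left(2 + 4 + 2 \cdot 16\right) 38 = 4 \cdot 11 \left(-32\right) + \left(2 + 4 + 32\right) 38 = -1408 + 38 \cdot 38 = -1408 + 1444 = 36$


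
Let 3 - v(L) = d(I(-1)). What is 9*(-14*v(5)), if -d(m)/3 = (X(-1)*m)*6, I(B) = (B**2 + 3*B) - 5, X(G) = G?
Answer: -16254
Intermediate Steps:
I(B) = -5 + B**2 + 3*B
d(m) = 18*m (d(m) = -3*(-m)*6 = -(-18)*m = 18*m)
v(L) = 129 (v(L) = 3 - 18*(-5 + (-1)**2 + 3*(-1)) = 3 - 18*(-5 + 1 - 3) = 3 - 18*(-7) = 3 - 1*(-126) = 3 + 126 = 129)
9*(-14*v(5)) = 9*(-14*129) = 9*(-1806) = -16254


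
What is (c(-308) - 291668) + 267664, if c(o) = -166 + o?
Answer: -24478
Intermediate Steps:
(c(-308) - 291668) + 267664 = ((-166 - 308) - 291668) + 267664 = (-474 - 291668) + 267664 = -292142 + 267664 = -24478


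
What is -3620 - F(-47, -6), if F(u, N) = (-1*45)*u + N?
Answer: -5729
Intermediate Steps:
F(u, N) = N - 45*u (F(u, N) = -45*u + N = N - 45*u)
-3620 - F(-47, -6) = -3620 - (-6 - 45*(-47)) = -3620 - (-6 + 2115) = -3620 - 1*2109 = -3620 - 2109 = -5729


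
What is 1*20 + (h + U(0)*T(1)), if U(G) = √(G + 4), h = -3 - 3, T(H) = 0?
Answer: 14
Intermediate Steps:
h = -6
U(G) = √(4 + G)
1*20 + (h + U(0)*T(1)) = 1*20 + (-6 + √(4 + 0)*0) = 20 + (-6 + √4*0) = 20 + (-6 + 2*0) = 20 + (-6 + 0) = 20 - 6 = 14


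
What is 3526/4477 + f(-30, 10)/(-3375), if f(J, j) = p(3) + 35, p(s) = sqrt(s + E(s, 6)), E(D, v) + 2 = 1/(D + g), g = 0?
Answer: 2348711/3021975 - 2*sqrt(3)/10125 ≈ 0.77687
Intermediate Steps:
E(D, v) = -2 + 1/D (E(D, v) = -2 + 1/(D + 0) = -2 + 1/D)
p(s) = sqrt(-2 + s + 1/s) (p(s) = sqrt(s + (-2 + 1/s)) = sqrt(-2 + s + 1/s))
f(J, j) = 35 + 2*sqrt(3)/3 (f(J, j) = sqrt(-2 + 3 + 1/3) + 35 = sqrt(4/3) + 35 = 2*sqrt(3)/3 + 35 = 35 + 2*sqrt(3)/3)
3526/4477 + f(-30, 10)/(-3375) = 3526/4477 + (35 + 2*sqrt(3)/3)/(-3375) = 3526*(1/4477) + (35 + 2*sqrt(3)/3)*(-1/3375) = 3526/4477 + (-7/675 - 2*sqrt(3)/10125) = 2348711/3021975 - 2*sqrt(3)/10125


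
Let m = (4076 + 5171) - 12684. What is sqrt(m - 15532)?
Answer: I*sqrt(18969) ≈ 137.73*I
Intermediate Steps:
m = -3437 (m = 9247 - 12684 = -3437)
sqrt(m - 15532) = sqrt(-3437 - 15532) = sqrt(-18969) = I*sqrt(18969)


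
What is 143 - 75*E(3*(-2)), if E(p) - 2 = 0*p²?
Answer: -7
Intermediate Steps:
E(p) = 2 (E(p) = 2 + 0*p² = 2 + 0 = 2)
143 - 75*E(3*(-2)) = 143 - 75*2 = 143 - 150 = -7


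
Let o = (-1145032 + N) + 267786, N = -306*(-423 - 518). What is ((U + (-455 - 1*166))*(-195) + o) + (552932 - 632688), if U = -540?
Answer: -442661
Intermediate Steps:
N = 287946 (N = -306*(-941) = 287946)
o = -589300 (o = (-1145032 + 287946) + 267786 = -857086 + 267786 = -589300)
((U + (-455 - 1*166))*(-195) + o) + (552932 - 632688) = ((-540 + (-455 - 1*166))*(-195) - 589300) + (552932 - 632688) = ((-540 + (-455 - 166))*(-195) - 589300) - 79756 = ((-540 - 621)*(-195) - 589300) - 79756 = (-1161*(-195) - 589300) - 79756 = (226395 - 589300) - 79756 = -362905 - 79756 = -442661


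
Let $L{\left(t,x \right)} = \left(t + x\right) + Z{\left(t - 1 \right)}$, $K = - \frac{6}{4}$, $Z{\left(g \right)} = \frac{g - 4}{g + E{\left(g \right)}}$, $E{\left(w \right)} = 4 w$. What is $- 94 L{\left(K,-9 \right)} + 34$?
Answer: $\frac{24303}{25} \approx 972.12$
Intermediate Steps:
$Z{\left(g \right)} = \frac{-4 + g}{5 g}$ ($Z{\left(g \right)} = \frac{g - 4}{g + 4 g} = \frac{-4 + g}{5 g}$)
$K = - \frac{3}{2}$ ($K = \left(-6\right) \frac{1}{4} = - \frac{3}{2} \approx -1.5$)
$L{\left(t,x \right)} = t + x + \frac{-5 + t}{5 \left(-1 + t\right)}$ ($L{\left(t,x \right)} = \left(t + x\right) + \frac{-4 + \left(t - 1\right)}{5 \left(t - 1\right)} = \left(t + x\right) + \frac{-4 + \left(-1 + t\right)}{5 \left(-1 + t\right)} = \left(t + x\right) + \frac{-5 + t}{5 \left(-1 + t\right)} = t + x + \frac{-5 + t}{5 \left(-1 + t\right)}$)
$- 94 L{\left(K,-9 \right)} + 34 = - 94 \frac{-1 + \frac{1}{5} \left(- \frac{3}{2}\right) + \left(-1 - \frac{3}{2}\right) \left(- \frac{3}{2} - 9\right)}{-1 - \frac{3}{2}} + 34 = - 94 \frac{-1 - \frac{3}{10} - - \frac{105}{4}}{- \frac{5}{2}} + 34 = - 94 \left(- \frac{2 \left(-1 - \frac{3}{10} + \frac{105}{4}\right)}{5}\right) + 34 = - 94 \left(\left(- \frac{2}{5}\right) \frac{499}{20}\right) + 34 = \left(-94\right) \left(- \frac{499}{50}\right) + 34 = \frac{23453}{25} + 34 = \frac{24303}{25}$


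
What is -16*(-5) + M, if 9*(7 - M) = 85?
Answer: 698/9 ≈ 77.556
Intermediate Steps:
M = -22/9 (M = 7 - ⅑*85 = 7 - 85/9 = -22/9 ≈ -2.4444)
-16*(-5) + M = -16*(-5) - 22/9 = 80 - 22/9 = 698/9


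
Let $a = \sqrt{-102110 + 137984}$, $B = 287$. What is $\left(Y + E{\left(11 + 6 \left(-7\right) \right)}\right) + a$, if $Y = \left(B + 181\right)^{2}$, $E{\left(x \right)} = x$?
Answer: $218993 + 3 \sqrt{3986} \approx 2.1918 \cdot 10^{5}$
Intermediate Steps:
$a = 3 \sqrt{3986}$ ($a = \sqrt{35874} = 3 \sqrt{3986} \approx 189.4$)
$Y = 219024$ ($Y = \left(287 + 181\right)^{2} = 468^{2} = 219024$)
$\left(Y + E{\left(11 + 6 \left(-7\right) \right)}\right) + a = \left(219024 + \left(11 + 6 \left(-7\right)\right)\right) + 3 \sqrt{3986} = \left(219024 + \left(11 - 42\right)\right) + 3 \sqrt{3986} = \left(219024 - 31\right) + 3 \sqrt{3986} = 218993 + 3 \sqrt{3986}$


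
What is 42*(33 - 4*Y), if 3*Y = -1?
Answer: 1442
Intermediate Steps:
Y = -1/3 (Y = (1/3)*(-1) = -1/3 ≈ -0.33333)
42*(33 - 4*Y) = 42*(33 - 4*(-1/3)) = 42*(33 + 4/3) = 42*(103/3) = 1442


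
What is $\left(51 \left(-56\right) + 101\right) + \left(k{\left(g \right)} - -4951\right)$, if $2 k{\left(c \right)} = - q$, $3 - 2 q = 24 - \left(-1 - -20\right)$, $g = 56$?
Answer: $\frac{4393}{2} \approx 2196.5$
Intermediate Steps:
$q = -1$ ($q = \frac{3}{2} - \frac{24 - \left(-1 - -20\right)}{2} = \frac{3}{2} - \frac{24 - \left(-1 + 20\right)}{2} = \frac{3}{2} - \frac{24 - 19}{2} = \frac{3}{2} - \frac{5}{2} = -1$)
$k{\left(c \right)} = \frac{1}{2}$ ($k{\left(c \right)} = \frac{\left(-1\right) \left(-1\right)}{2} = \frac{1}{2} \cdot 1 = \frac{1}{2}$)
$\left(51 \left(-56\right) + 101\right) + \left(k{\left(g \right)} - -4951\right) = \left(51 \left(-56\right) + 101\right) + \left(\frac{1}{2} - -4951\right) = \left(-2856 + 101\right) + \left(\frac{1}{2} + 4951\right) = -2755 + \frac{9903}{2} = \frac{4393}{2}$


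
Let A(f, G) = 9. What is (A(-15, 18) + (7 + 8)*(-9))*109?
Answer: -13734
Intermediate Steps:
(A(-15, 18) + (7 + 8)*(-9))*109 = (9 + (7 + 8)*(-9))*109 = (9 + 15*(-9))*109 = (9 - 135)*109 = -126*109 = -13734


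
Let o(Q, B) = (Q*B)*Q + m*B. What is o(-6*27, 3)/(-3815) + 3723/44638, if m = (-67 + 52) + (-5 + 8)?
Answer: -3498628803/170293970 ≈ -20.545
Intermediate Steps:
m = -12 (m = -15 + 3 = -12)
o(Q, B) = -12*B + B*Q² (o(Q, B) = (Q*B)*Q - 12*B = (B*Q)*Q - 12*B = B*Q² - 12*B = -12*B + B*Q²)
o(-6*27, 3)/(-3815) + 3723/44638 = (3*(-12 + (-6*27)²))/(-3815) + 3723/44638 = (3*(-12 + (-162)²))*(-1/3815) + 3723*(1/44638) = (3*(-12 + 26244))*(-1/3815) + 3723/44638 = (3*26232)*(-1/3815) + 3723/44638 = 78696*(-1/3815) + 3723/44638 = -78696/3815 + 3723/44638 = -3498628803/170293970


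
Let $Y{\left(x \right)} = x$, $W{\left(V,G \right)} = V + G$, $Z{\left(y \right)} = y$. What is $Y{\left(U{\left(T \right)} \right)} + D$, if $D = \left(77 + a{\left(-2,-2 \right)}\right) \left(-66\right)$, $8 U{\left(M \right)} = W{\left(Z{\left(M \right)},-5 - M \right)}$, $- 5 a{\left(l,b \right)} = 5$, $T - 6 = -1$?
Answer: $- \frac{40133}{8} \approx -5016.6$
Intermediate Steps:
$T = 5$ ($T = 6 - 1 = 5$)
$a{\left(l,b \right)} = -1$ ($a{\left(l,b \right)} = \left(- \frac{1}{5}\right) 5 = -1$)
$W{\left(V,G \right)} = G + V$
$U{\left(M \right)} = - \frac{5}{8}$ ($U{\left(M \right)} = \frac{\left(-5 - M\right) + M}{8} = \frac{1}{8} \left(-5\right) = - \frac{5}{8}$)
$D = -5016$ ($D = \left(77 - 1\right) \left(-66\right) = 76 \left(-66\right) = -5016$)
$Y{\left(U{\left(T \right)} \right)} + D = - \frac{5}{8} - 5016 = - \frac{40133}{8}$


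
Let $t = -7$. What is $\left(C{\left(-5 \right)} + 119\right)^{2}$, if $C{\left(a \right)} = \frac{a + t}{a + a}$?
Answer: $\frac{361201}{25} \approx 14448.0$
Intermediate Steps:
$C{\left(a \right)} = \frac{-7 + a}{2 a}$ ($C{\left(a \right)} = \frac{a - 7}{a + a} = \frac{-7 + a}{2 a}$)
$\left(C{\left(-5 \right)} + 119\right)^{2} = \left(\frac{-7 - 5}{2 \left(-5\right)} + 119\right)^{2} = \left(\frac{1}{2} \left(- \frac{1}{5}\right) \left(-12\right) + 119\right)^{2} = \left(\frac{6}{5} + 119\right)^{2} = \left(\frac{601}{5}\right)^{2} = \frac{361201}{25}$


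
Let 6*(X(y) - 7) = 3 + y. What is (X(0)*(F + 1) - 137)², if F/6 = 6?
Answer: 78961/4 ≈ 19740.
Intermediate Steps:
X(y) = 15/2 + y/6 (X(y) = 7 + (3 + y)/6 = 7 + (½ + y/6) = 15/2 + y/6)
F = 36 (F = 6*6 = 36)
(X(0)*(F + 1) - 137)² = ((15/2 + (⅙)*0)*(36 + 1) - 137)² = ((15/2 + 0)*37 - 137)² = ((15/2)*37 - 137)² = (555/2 - 137)² = (281/2)² = 78961/4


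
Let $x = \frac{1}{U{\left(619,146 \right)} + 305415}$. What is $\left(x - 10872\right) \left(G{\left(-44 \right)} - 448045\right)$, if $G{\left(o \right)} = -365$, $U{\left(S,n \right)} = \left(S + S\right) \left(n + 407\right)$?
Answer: $\frac{4826503762643670}{990029} \approx 4.8751 \cdot 10^{9}$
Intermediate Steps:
$U{\left(S,n \right)} = 2 S \left(407 + n\right)$
$x = \frac{1}{990029}$ ($x = \frac{1}{2 \cdot 619 \left(407 + 146\right) + 305415} = \frac{1}{2 \cdot 619 \cdot 553 + 305415} = \frac{1}{684614 + 305415} = \frac{1}{990029} \approx 1.0101 \cdot 10^{-6}$)
$\left(x - 10872\right) \left(G{\left(-44 \right)} - 448045\right) = \left(\frac{1}{990029} - 10872\right) \left(-365 - 448045\right) = \left(- \frac{10763595287}{990029}\right) \left(-448410\right) = \frac{4826503762643670}{990029}$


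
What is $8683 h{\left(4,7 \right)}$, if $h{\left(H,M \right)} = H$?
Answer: $34732$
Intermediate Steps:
$8683 h{\left(4,7 \right)} = 8683 \cdot 4 = 34732$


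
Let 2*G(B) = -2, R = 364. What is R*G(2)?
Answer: -364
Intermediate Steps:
G(B) = -1 (G(B) = (½)*(-2) = -1)
R*G(2) = 364*(-1) = -364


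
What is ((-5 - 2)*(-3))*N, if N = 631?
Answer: 13251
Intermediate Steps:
((-5 - 2)*(-3))*N = ((-5 - 2)*(-3))*631 = -7*(-3)*631 = 21*631 = 13251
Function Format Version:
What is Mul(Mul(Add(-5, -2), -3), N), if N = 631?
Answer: 13251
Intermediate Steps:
Mul(Mul(Add(-5, -2), -3), N) = Mul(Mul(Add(-5, -2), -3), 631) = Mul(Mul(-7, -3), 631) = Mul(21, 631) = 13251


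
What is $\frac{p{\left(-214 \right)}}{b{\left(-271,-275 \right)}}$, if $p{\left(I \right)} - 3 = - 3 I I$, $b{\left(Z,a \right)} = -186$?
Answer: $\frac{45795}{62} \approx 738.63$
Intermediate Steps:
$p{\left(I \right)} = 3 - 3 I^{2}$ ($p{\left(I \right)} = 3 + - 3 I I = 3 - 3 I^{2}$)
$\frac{p{\left(-214 \right)}}{b{\left(-271,-275 \right)}} = \frac{3 - 3 \left(-214\right)^{2}}{-186} = \left(3 - 137388\right) \left(- \frac{1}{186}\right) = \left(-137385\right) \left(- \frac{1}{186}\right) = \frac{45795}{62}$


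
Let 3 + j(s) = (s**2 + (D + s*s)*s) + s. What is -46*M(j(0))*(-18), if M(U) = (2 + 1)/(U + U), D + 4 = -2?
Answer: -414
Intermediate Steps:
D = -6 (D = -4 - 2 = -6)
j(s) = -3 + s + s**2 + s*(-6 + s**2) (j(s) = -3 + ((s**2 + (-6 + s*s)*s) + s) = -3 + ((s**2 + (-6 + s**2)*s) + s) = -3 + ((s**2 + s*(-6 + s**2)) + s) = -3 + (s + s**2 + s*(-6 + s**2)) = -3 + s + s**2 + s*(-6 + s**2))
M(U) = 3/(2*U) (M(U) = 3/((2*U)) = 3*(1/(2*U)) = 3/(2*U))
-46*M(j(0))*(-18) = -69/(-3 + 0**2 + 0**3 - 5*0)*(-18) = -69/(-3 + 0 + 0 + 0)*(-18) = -69/(-3)*(-18) = -69*(-1)/3*(-18) = -46*(-1/2)*(-18) = 23*(-18) = -414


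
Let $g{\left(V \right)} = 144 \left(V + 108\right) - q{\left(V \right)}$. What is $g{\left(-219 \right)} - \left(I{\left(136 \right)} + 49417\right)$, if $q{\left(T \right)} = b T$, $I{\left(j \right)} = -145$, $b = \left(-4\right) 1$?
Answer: $-66132$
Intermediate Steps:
$b = -4$
$q{\left(T \right)} = - 4 T$
$g{\left(V \right)} = 15552 + 148 V$ ($g{\left(V \right)} = 144 \left(V + 108\right) - - 4 V = 144 \left(108 + V\right) + 4 V = \left(15552 + 144 V\right) + 4 V = 15552 + 148 V$)
$g{\left(-219 \right)} - \left(I{\left(136 \right)} + 49417\right) = \left(15552 + 148 \left(-219\right)\right) - \left(-145 + 49417\right) = \left(15552 - 32412\right) - 49272 = -16860 - 49272 = -66132$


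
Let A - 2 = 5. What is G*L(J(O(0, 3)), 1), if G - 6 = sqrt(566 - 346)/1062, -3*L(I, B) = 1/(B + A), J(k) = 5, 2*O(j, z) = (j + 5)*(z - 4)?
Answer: -1/4 - sqrt(55)/12744 ≈ -0.25058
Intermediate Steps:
A = 7 (A = 2 + 5 = 7)
O(j, z) = (-4 + z)*(5 + j)/2 (O(j, z) = ((j + 5)*(z - 4))/2 = ((5 + j)*(-4 + z))/2 = ((-4 + z)*(5 + j))/2 = (-4 + z)*(5 + j)/2)
L(I, B) = -1/(3*(7 + B)) (L(I, B) = -1/(3*(B + 7)) = -1/(3*(7 + B)))
G = 6 + sqrt(55)/531 (G = 6 + sqrt(566 - 346)/1062 = 6 + sqrt(220)*(1/1062) = 6 + (2*sqrt(55))*(1/1062) = 6 + sqrt(55)/531 ≈ 6.0140)
G*L(J(O(0, 3)), 1) = (6 + sqrt(55)/531)*(-1/(21 + 3*1)) = (6 + sqrt(55)/531)*(-1/(21 + 3)) = (6 + sqrt(55)/531)*(-1/24) = -1/4 - sqrt(55)/12744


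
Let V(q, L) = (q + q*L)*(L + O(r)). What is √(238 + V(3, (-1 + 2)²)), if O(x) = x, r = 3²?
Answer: √298 ≈ 17.263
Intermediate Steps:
r = 9
V(q, L) = (9 + L)*(q + L*q) (V(q, L) = (q + q*L)*(L + 9) = (q + L*q)*(9 + L) = (9 + L)*(q + L*q))
√(238 + V(3, (-1 + 2)²)) = √(238 + 3*(9 + ((-1 + 2)²)² + 10*(-1 + 2)²)) = √(238 + 3*(9 + (1²)² + 10*1²)) = √(238 + 3*(9 + 1² + 10*1)) = √(238 + 3*(9 + 1 + 10)) = √(238 + 3*20) = √(238 + 60) = √298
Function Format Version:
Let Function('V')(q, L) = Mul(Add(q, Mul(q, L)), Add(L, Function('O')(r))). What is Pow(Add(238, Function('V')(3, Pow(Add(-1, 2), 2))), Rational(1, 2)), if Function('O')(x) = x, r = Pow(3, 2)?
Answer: Pow(298, Rational(1, 2)) ≈ 17.263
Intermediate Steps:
r = 9
Function('V')(q, L) = Mul(Add(9, L), Add(q, Mul(L, q))) (Function('V')(q, L) = Mul(Add(q, Mul(q, L)), Add(L, 9)) = Mul(Add(q, Mul(L, q)), Add(9, L)) = Mul(Add(9, L), Add(q, Mul(L, q))))
Pow(Add(238, Function('V')(3, Pow(Add(-1, 2), 2))), Rational(1, 2)) = Pow(Add(238, Mul(3, Add(9, Pow(Pow(Add(-1, 2), 2), 2), Mul(10, Pow(Add(-1, 2), 2))))), Rational(1, 2)) = Pow(Add(238, Mul(3, Add(9, Pow(Pow(1, 2), 2), Mul(10, Pow(1, 2))))), Rational(1, 2)) = Pow(Add(238, Mul(3, Add(9, Pow(1, 2), Mul(10, 1)))), Rational(1, 2)) = Pow(Add(238, Mul(3, Add(9, 1, 10))), Rational(1, 2)) = Pow(Add(238, Mul(3, 20)), Rational(1, 2)) = Pow(Add(238, 60), Rational(1, 2)) = Pow(298, Rational(1, 2))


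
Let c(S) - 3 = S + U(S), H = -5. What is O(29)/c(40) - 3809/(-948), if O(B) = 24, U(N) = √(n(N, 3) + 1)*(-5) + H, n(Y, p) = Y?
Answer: 2460547/397212 + 120*√41/419 ≈ 8.0284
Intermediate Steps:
U(N) = -5 - 5*√(1 + N) (U(N) = √(N + 1)*(-5) - 5 = √(1 + N)*(-5) - 5 = -5*√(1 + N) - 5 = -5 - 5*√(1 + N))
c(S) = -2 + S - 5*√(1 + S) (c(S) = 3 + (S + (-5 - 5*√(1 + S))) = 3 + (-5 + S - 5*√(1 + S)) = -2 + S - 5*√(1 + S))
O(29)/c(40) - 3809/(-948) = 24/(-2 + 40 - 5*√(1 + 40)) - 3809/(-948) = 24/(-2 + 40 - 5*√41) - 3809*(-1/948) = 24/(38 - 5*√41) + 3809/948 = 3809/948 + 24/(38 - 5*√41)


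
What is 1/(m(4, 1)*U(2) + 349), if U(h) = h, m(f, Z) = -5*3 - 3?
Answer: 1/313 ≈ 0.0031949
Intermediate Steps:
m(f, Z) = -18 (m(f, Z) = -15 - 3 = -18)
1/(m(4, 1)*U(2) + 349) = 1/(-18*2 + 349) = 1/(-36 + 349) = 1/313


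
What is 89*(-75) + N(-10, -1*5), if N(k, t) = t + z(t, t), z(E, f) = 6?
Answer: -6674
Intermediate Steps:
N(k, t) = 6 + t (N(k, t) = t + 6 = 6 + t)
89*(-75) + N(-10, -1*5) = 89*(-75) + (6 - 1*5) = -6675 + (6 - 5) = -6675 + 1 = -6674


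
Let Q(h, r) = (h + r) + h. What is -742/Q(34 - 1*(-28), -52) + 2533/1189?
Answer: -349931/42804 ≈ -8.1752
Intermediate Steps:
Q(h, r) = r + 2*h
-742/Q(34 - 1*(-28), -52) + 2533/1189 = -742/(-52 + 2*(34 - 1*(-28))) + 2533/1189 = -742/(-52 + 2*(34 + 28)) + 2533*(1/1189) = -742/(-52 + 2*62) + 2533/1189 = -742/(-52 + 124) + 2533/1189 = -742/72 + 2533/1189 = -742*1/72 + 2533/1189 = -371/36 + 2533/1189 = -349931/42804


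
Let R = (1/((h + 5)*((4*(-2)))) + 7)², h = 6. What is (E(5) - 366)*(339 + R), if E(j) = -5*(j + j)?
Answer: -39044733/242 ≈ -1.6134e+5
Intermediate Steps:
E(j) = -10*j
R = 378225/7744 (R = (1/((6 + 5)*((4*(-2)))) + 7)² = (1/(11*(-8)) + 7)² = ((1/11)*(-⅛) + 7)² = (-1/88 + 7)² = (615/88)² = 378225/7744 ≈ 48.841)
(E(5) - 366)*(339 + R) = (-10*5 - 366)*(339 + 378225/7744) = (-50 - 366)*(3003441/7744) = -416*3003441/7744 = -39044733/242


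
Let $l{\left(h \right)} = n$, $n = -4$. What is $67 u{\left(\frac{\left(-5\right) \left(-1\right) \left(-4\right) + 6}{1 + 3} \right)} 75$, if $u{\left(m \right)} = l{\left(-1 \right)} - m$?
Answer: $- \frac{5025}{2} \approx -2512.5$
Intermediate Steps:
$l{\left(h \right)} = -4$
$u{\left(m \right)} = -4 - m$
$67 u{\left(\frac{\left(-5\right) \left(-1\right) \left(-4\right) + 6}{1 + 3} \right)} 75 = 67 \left(-4 - \frac{\left(-5\right) \left(-1\right) \left(-4\right) + 6}{1 + 3}\right) 75 = 67 \left(-4 - \frac{5 \left(-4\right) + 6}{4}\right) 75 = 67 \left(-4 - \left(-20 + 6\right) \frac{1}{4}\right) 75 = 67 \left(-4 - \left(-14\right) \frac{1}{4}\right) 75 = 67 \left(-4 - - \frac{7}{2}\right) 75 = 67 \left(-4 + \frac{7}{2}\right) 75 = 67 \left(- \frac{1}{2}\right) 75 = \left(- \frac{67}{2}\right) 75 = - \frac{5025}{2}$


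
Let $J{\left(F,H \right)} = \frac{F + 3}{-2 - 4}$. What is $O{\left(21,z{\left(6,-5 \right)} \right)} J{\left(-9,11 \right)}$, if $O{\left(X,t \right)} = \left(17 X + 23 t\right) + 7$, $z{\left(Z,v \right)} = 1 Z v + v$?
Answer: $-441$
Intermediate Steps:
$z{\left(Z,v \right)} = v + Z v$ ($z{\left(Z,v \right)} = Z v + v = v + Z v$)
$O{\left(X,t \right)} = 7 + 17 X + 23 t$
$J{\left(F,H \right)} = - \frac{1}{2} - \frac{F}{6}$ ($J{\left(F,H \right)} = \frac{3 + F}{-6} = \left(3 + F\right) \left(- \frac{1}{6}\right) = - \frac{1}{2} - \frac{F}{6}$)
$O{\left(21,z{\left(6,-5 \right)} \right)} J{\left(-9,11 \right)} = \left(7 + 17 \cdot 21 + 23 \left(- 5 \left(1 + 6\right)\right)\right) \left(- \frac{1}{2} - - \frac{3}{2}\right) = \left(7 + 357 + 23 \left(\left(-5\right) 7\right)\right) \left(- \frac{1}{2} + \frac{3}{2}\right) = \left(7 + 357 + 23 \left(-35\right)\right) 1 = \left(7 + 357 - 805\right) 1 = \left(-441\right) 1 = -441$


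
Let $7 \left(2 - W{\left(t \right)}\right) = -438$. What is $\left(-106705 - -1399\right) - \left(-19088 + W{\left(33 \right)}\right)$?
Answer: $- \frac{603978}{7} \approx -86283.0$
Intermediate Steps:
$W{\left(t \right)} = \frac{452}{7}$ ($W{\left(t \right)} = 2 - - \frac{438}{7} = 2 + \frac{438}{7} = \frac{452}{7}$)
$\left(-106705 - -1399\right) - \left(-19088 + W{\left(33 \right)}\right) = \left(-106705 - -1399\right) - \left(-19088 + \frac{452}{7}\right) = \left(-106705 + 1399\right) - - \frac{133164}{7} = -105306 + \frac{133164}{7} = - \frac{603978}{7}$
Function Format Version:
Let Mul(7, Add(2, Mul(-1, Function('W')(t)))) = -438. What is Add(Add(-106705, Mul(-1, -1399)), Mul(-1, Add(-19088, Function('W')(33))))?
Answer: Rational(-603978, 7) ≈ -86283.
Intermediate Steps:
Function('W')(t) = Rational(452, 7) (Function('W')(t) = Add(2, Mul(Rational(-1, 7), -438)) = Add(2, Rational(438, 7)) = Rational(452, 7))
Add(Add(-106705, Mul(-1, -1399)), Mul(-1, Add(-19088, Function('W')(33)))) = Add(Add(-106705, Mul(-1, -1399)), Mul(-1, Add(-19088, Rational(452, 7)))) = Add(Add(-106705, 1399), Mul(-1, Rational(-133164, 7))) = Add(-105306, Rational(133164, 7)) = Rational(-603978, 7)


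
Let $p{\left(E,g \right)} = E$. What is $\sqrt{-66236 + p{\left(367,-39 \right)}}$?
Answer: $i \sqrt{65869} \approx 256.65 i$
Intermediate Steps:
$\sqrt{-66236 + p{\left(367,-39 \right)}} = \sqrt{-66236 + 367} = \sqrt{-65869} = i \sqrt{65869}$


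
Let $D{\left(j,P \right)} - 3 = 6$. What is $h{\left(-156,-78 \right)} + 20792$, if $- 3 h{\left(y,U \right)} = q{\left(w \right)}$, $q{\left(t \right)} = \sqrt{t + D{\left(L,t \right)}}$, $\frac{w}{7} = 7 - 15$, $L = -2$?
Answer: $20792 - \frac{i \sqrt{47}}{3} \approx 20792.0 - 2.2852 i$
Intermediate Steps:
$D{\left(j,P \right)} = 9$ ($D{\left(j,P \right)} = 3 + 6 = 9$)
$w = -56$ ($w = 7 \left(7 - 15\right) = 7 \left(-8\right) = -56$)
$q{\left(t \right)} = \sqrt{9 + t}$ ($q{\left(t \right)} = \sqrt{t + 9} = \sqrt{9 + t}$)
$h{\left(y,U \right)} = - \frac{i \sqrt{47}}{3}$ ($h{\left(y,U \right)} = - \frac{\sqrt{9 - 56}}{3} = - \frac{\sqrt{-47}}{3} = - \frac{i \sqrt{47}}{3}$)
$h{\left(-156,-78 \right)} + 20792 = - \frac{i \sqrt{47}}{3} + 20792 = 20792 - \frac{i \sqrt{47}}{3}$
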